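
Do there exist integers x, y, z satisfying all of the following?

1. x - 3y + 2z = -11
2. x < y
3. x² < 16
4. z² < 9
Yes

Take x = 1, y = 4, z = 0. Substituting into each constraint:
  (1) 1 - 3(4) + 2(0) = -11 ✓
  (2) 1 < 4 ✓
  (3) x² = (1)² = 1, and 1 < 16 ✓
  (4) z² = (0)² = 0, and 0 < 9 ✓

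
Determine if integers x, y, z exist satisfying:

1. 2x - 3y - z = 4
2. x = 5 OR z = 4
Yes

Take x = 5, y = 2, z = 0. Substituting into each constraint:
  (1) 2(5) - 3(2) + 0 = 4 ✓
  (2) x = 5, target 5 ✓ (first branch holds)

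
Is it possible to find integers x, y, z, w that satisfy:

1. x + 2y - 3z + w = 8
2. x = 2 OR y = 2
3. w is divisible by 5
Yes

Take x = 1, y = 2, z = -1, w = 0. Substituting into each constraint:
  (1) 1 + 2(2) - 3(-1) + 0 = 8 ✓
  (2) y = 2, target 2 ✓ (second branch holds)
  (3) 0 = 5 × 0, remainder 0 ✓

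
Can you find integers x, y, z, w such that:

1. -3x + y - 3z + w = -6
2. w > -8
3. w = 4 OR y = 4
Yes

Take x = 1, y = 4, z = 0, w = -7. Substituting into each constraint:
  (1) -3(1) + 4 - 3(0) + (-7) = -6 ✓
  (2) -7 > -8 ✓
  (3) y = 4, target 4 ✓ (second branch holds)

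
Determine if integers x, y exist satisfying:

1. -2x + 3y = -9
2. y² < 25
Yes

Take x = 6, y = 1. Substituting into each constraint:
  (1) -2(6) + 3(1) = -9 ✓
  (2) y² = (1)² = 1, and 1 < 25 ✓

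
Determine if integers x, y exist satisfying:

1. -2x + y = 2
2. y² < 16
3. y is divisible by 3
Yes

Take x = -1, y = 0. Substituting into each constraint:
  (1) -2(-1) + 0 = 2 ✓
  (2) y² = (0)² = 0, and 0 < 16 ✓
  (3) 0 = 3 × 0, remainder 0 ✓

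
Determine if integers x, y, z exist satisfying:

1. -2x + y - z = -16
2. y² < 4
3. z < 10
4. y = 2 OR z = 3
Yes

Take x = 6, y = -1, z = 3. Substituting into each constraint:
  (1) -2(6) + (-1) + (-3) = -16 ✓
  (2) y² = (-1)² = 1, and 1 < 4 ✓
  (3) 3 < 10 ✓
  (4) z = 3, target 3 ✓ (second branch holds)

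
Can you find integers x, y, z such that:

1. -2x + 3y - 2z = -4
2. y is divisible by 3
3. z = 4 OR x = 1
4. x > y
Yes

Take x = 1, y = 0, z = 1. Substituting into each constraint:
  (1) -2(1) + 3(0) - 2(1) = -4 ✓
  (2) 0 = 3 × 0, remainder 0 ✓
  (3) x = 1, target 1 ✓ (second branch holds)
  (4) 1 > 0 ✓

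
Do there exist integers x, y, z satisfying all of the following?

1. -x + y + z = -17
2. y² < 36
Yes

Take x = 17, y = 0, z = 0. Substituting into each constraint:
  (1) (-17) + 0 + 0 = -17 ✓
  (2) y² = (0)² = 0, and 0 < 36 ✓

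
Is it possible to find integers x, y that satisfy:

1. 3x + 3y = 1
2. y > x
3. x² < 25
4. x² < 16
No

Even the single constraint (3x + 3y = 1) is infeasible over the integers.

  - 3x + 3y = 1: every term on the left is divisible by 3, so the LHS ≡ 0 (mod 3), but the RHS 1 is not — no integer solution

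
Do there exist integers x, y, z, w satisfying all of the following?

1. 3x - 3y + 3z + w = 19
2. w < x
Yes

Take x = 2, y = 0, z = 4, w = 1. Substituting into each constraint:
  (1) 3(2) - 3(0) + 3(4) + 1 = 19 ✓
  (2) 1 < 2 ✓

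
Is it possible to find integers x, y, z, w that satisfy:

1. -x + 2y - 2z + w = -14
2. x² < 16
Yes

Take x = 0, y = 0, z = 0, w = -14. Substituting into each constraint:
  (1) 0 + 2(0) - 2(0) + (-14) = -14 ✓
  (2) x² = (0)² = 0, and 0 < 16 ✓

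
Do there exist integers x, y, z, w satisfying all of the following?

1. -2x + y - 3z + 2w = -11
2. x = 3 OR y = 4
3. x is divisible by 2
Yes

Take x = 0, y = 4, z = -1, w = -9. Substituting into each constraint:
  (1) -2(0) + 4 - 3(-1) + 2(-9) = -11 ✓
  (2) y = 4, target 4 ✓ (second branch holds)
  (3) 0 = 2 × 0, remainder 0 ✓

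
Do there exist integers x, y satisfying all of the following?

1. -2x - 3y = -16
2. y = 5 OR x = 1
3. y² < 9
No

The full constraint system is jointly infeasible over the integers. Each constraint and what it forces:

  - -2x - 3y = -16: is a linear equation tying the variables together
  - y = 5 OR x = 1: forces a choice: either y = 5 or x = 1
  - y² < 9: restricts y to |y| ≤ 2

Split on the disjunction (y = 5 OR x = 1):
  • If y = 5: this contradicts y² < 9, which requires |y| ≤ 2.
  • If x = 1: with x = 1, every remaining term of the linear equation is divisible by 3, so the left side is ≡ 0 (mod 3); but the right side -14 ≡ 1 (mod 3). No integers can satisfy it.
Both branches are infeasible, so the system has no integer solution.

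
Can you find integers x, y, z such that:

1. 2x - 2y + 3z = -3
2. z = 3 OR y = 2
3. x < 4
Yes

Take x = -5, y = 1, z = 3. Substituting into each constraint:
  (1) 2(-5) - 2(1) + 3(3) = -3 ✓
  (2) z = 3, target 3 ✓ (first branch holds)
  (3) -5 < 4 ✓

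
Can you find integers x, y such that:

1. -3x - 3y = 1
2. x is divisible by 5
No

Even the single constraint (-3x - 3y = 1) is infeasible over the integers.

  - -3x - 3y = 1: every term on the left is divisible by 3, so the LHS ≡ 0 (mod 3), but the RHS 1 is not — no integer solution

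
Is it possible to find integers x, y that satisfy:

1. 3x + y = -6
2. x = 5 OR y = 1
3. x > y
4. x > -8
Yes

Take x = 5, y = -21. Substituting into each constraint:
  (1) 3(5) + (-21) = -6 ✓
  (2) x = 5, target 5 ✓ (first branch holds)
  (3) 5 > -21 ✓
  (4) 5 > -8 ✓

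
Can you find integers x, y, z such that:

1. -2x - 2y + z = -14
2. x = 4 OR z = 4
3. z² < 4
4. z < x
Yes

Take x = 4, y = 3, z = 0. Substituting into each constraint:
  (1) -2(4) - 2(3) + 0 = -14 ✓
  (2) x = 4, target 4 ✓ (first branch holds)
  (3) z² = (0)² = 0, and 0 < 4 ✓
  (4) 0 < 4 ✓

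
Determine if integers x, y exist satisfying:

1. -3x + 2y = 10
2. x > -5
Yes

Take x = 0, y = 5. Substituting into each constraint:
  (1) -3(0) + 2(5) = 10 ✓
  (2) 0 > -5 ✓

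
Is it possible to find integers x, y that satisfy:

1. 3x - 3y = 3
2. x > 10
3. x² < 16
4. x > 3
No

A contradictory subset is {x > 10, x² < 16}. No integer assignment can satisfy these jointly:

  - x > 10: bounds one variable relative to a constant
  - x² < 16: restricts x to |x| ≤ 3

Direct contradiction: the bounds on x require x ≥ 11 and x ≤ 3 simultaneously, which is empty.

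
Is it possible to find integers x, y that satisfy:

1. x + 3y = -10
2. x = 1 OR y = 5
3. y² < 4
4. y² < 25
No

A contradictory subset is {x + 3y = -10, x = 1 OR y = 5, y² < 4}. No integer assignment can satisfy these jointly:

  - x + 3y = -10: is a linear equation tying the variables together
  - x = 1 OR y = 5: forces a choice: either x = 1 or y = 5
  - y² < 4: restricts y to |y| ≤ 1

Split on the disjunction (x = 1 OR y = 5):
  • If x = 1: with x = 1, every remaining term of the linear equation is divisible by 3, so the left side is ≡ 0 (mod 3); but the right side -11 ≡ 1 (mod 3). No integers can satisfy it.
  • If y = 5: this contradicts y² < 4, which requires |y| ≤ 1.
Both branches are infeasible, so the system has no integer solution.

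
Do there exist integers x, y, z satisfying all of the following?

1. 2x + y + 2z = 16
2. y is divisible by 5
Yes

Take x = 8, y = 0, z = 0. Substituting into each constraint:
  (1) 2(8) + 0 + 2(0) = 16 ✓
  (2) 0 = 5 × 0, remainder 0 ✓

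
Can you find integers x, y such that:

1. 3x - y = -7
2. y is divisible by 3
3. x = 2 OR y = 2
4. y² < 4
No

A contradictory subset is {3x - y = -7, y is divisible by 3}. No integer assignment can satisfy these jointly:

  - 3x - y = -7: is a linear equation tying the variables together
  - y is divisible by 3: restricts y to multiples of 3

Modular obstruction: writing y = 3y', every remaining term of the linear equation is divisible by 3, so the left side is ≡ 0 (mod 3); but the right side -7 ≡ 2 (mod 3). No integers can satisfy it.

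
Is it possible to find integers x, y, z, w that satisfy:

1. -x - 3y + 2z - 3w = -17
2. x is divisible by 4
Yes

Take x = 0, y = 1, z = -7, w = 0. Substituting into each constraint:
  (1) 0 - 3(1) + 2(-7) - 3(0) = -17 ✓
  (2) 0 = 4 × 0, remainder 0 ✓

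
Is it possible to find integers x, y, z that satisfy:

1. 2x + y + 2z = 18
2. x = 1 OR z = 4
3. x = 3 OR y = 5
Yes

Take x = 3, y = 4, z = 4. Substituting into each constraint:
  (1) 2(3) + 4 + 2(4) = 18 ✓
  (2) z = 4, target 4 ✓ (second branch holds)
  (3) x = 3, target 3 ✓ (first branch holds)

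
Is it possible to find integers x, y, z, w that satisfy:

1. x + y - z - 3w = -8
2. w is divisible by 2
Yes

Take x = 0, y = -8, z = 0, w = 0. Substituting into each constraint:
  (1) 0 + (-8) + 0 - 3(0) = -8 ✓
  (2) 0 = 2 × 0, remainder 0 ✓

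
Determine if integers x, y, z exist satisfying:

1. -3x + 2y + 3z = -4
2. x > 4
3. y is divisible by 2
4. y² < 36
Yes

Take x = 5, y = -2, z = 5. Substituting into each constraint:
  (1) -3(5) + 2(-2) + 3(5) = -4 ✓
  (2) 5 > 4 ✓
  (3) -2 = 2 × -1, remainder 0 ✓
  (4) y² = (-2)² = 4, and 4 < 36 ✓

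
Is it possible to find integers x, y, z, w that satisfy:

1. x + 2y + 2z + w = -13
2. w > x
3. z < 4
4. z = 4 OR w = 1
Yes

Take x = 0, y = 0, z = -7, w = 1. Substituting into each constraint:
  (1) 0 + 2(0) + 2(-7) + 1 = -13 ✓
  (2) 1 > 0 ✓
  (3) -7 < 4 ✓
  (4) w = 1, target 1 ✓ (second branch holds)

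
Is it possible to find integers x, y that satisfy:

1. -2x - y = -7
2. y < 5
Yes

Take x = 3, y = 1. Substituting into each constraint:
  (1) -2(3) + (-1) = -7 ✓
  (2) 1 < 5 ✓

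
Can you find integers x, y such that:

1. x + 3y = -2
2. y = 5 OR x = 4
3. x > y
Yes

Take x = 4, y = -2. Substituting into each constraint:
  (1) 4 + 3(-2) = -2 ✓
  (2) x = 4, target 4 ✓ (second branch holds)
  (3) 4 > -2 ✓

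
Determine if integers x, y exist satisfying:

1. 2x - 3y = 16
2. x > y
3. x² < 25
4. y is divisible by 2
Yes

Take x = 2, y = -4. Substituting into each constraint:
  (1) 2(2) - 3(-4) = 16 ✓
  (2) 2 > -4 ✓
  (3) x² = (2)² = 4, and 4 < 25 ✓
  (4) -4 = 2 × -2, remainder 0 ✓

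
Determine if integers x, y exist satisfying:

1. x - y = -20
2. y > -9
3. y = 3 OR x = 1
Yes

Take x = -17, y = 3. Substituting into each constraint:
  (1) (-17) + (-3) = -20 ✓
  (2) 3 > -9 ✓
  (3) y = 3, target 3 ✓ (first branch holds)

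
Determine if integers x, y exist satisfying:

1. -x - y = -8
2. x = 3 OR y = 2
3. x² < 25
Yes

Take x = 3, y = 5. Substituting into each constraint:
  (1) (-3) + (-5) = -8 ✓
  (2) x = 3, target 3 ✓ (first branch holds)
  (3) x² = (3)² = 9, and 9 < 25 ✓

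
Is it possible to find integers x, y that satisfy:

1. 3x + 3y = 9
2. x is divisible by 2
Yes

Take x = 0, y = 3. Substituting into each constraint:
  (1) 3(0) + 3(3) = 9 ✓
  (2) 0 = 2 × 0, remainder 0 ✓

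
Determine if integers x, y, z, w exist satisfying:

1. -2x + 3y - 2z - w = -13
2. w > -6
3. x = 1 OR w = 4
Yes

Take x = 1, y = -3, z = 0, w = 2. Substituting into each constraint:
  (1) -2(1) + 3(-3) - 2(0) + (-2) = -13 ✓
  (2) 2 > -6 ✓
  (3) x = 1, target 1 ✓ (first branch holds)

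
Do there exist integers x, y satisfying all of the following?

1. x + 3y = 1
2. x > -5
Yes

Take x = 1, y = 0. Substituting into each constraint:
  (1) 1 + 3(0) = 1 ✓
  (2) 1 > -5 ✓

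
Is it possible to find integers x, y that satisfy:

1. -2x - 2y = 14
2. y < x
Yes

Take x = -3, y = -4. Substituting into each constraint:
  (1) -2(-3) - 2(-4) = 14 ✓
  (2) -4 < -3 ✓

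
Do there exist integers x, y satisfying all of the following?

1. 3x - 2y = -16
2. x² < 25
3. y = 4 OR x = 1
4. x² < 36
No

A contradictory subset is {3x - 2y = -16, y = 4 OR x = 1}. No integer assignment can satisfy these jointly:

  - 3x - 2y = -16: is a linear equation tying the variables together
  - y = 4 OR x = 1: forces a choice: either y = 4 or x = 1

Split on the disjunction (y = 4 OR x = 1):
  • If y = 4: with y = 4, every remaining term of the linear equation is divisible by 3, so the left side is ≡ 0 (mod 3); but the right side -8 ≡ 1 (mod 3). No integers can satisfy it.
  • If x = 1: with x = 1, every remaining term of the linear equation is divisible by 2, so the left side is ≡ 0 (mod 2); but the right side -19 ≡ 1 (mod 2). No integers can satisfy it.
Both branches are infeasible, so the system has no integer solution.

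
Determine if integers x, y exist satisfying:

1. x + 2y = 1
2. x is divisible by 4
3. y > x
No

A contradictory subset is {x + 2y = 1, x is divisible by 4}. No integer assignment can satisfy these jointly:

  - x + 2y = 1: is a linear equation tying the variables together
  - x is divisible by 4: restricts x to multiples of 4

Modular obstruction: writing x = 4x', every remaining term of the linear equation is divisible by 2, so the left side is ≡ 0 (mod 2); but the right side 1 ≡ 1 (mod 2). No integers can satisfy it.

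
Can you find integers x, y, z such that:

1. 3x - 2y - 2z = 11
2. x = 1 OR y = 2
Yes

Take x = 1, y = 3, z = -7. Substituting into each constraint:
  (1) 3(1) - 2(3) - 2(-7) = 11 ✓
  (2) x = 1, target 1 ✓ (first branch holds)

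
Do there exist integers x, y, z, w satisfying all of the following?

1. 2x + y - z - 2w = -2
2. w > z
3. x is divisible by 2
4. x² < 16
Yes

Take x = 0, y = 0, z = 0, w = 1. Substituting into each constraint:
  (1) 2(0) + 0 + 0 - 2(1) = -2 ✓
  (2) 1 > 0 ✓
  (3) 0 = 2 × 0, remainder 0 ✓
  (4) x² = (0)² = 0, and 0 < 16 ✓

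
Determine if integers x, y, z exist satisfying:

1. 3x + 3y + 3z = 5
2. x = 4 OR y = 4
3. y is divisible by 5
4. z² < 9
No

Even the single constraint (3x + 3y + 3z = 5) is infeasible over the integers.

  - 3x + 3y + 3z = 5: every term on the left is divisible by 3, so the LHS ≡ 0 (mod 3), but the RHS 5 is not — no integer solution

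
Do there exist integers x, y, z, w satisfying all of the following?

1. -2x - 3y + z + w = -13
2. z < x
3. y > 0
Yes

Take x = 0, y = 4, z = -1, w = 0. Substituting into each constraint:
  (1) -2(0) - 3(4) + (-1) + 0 = -13 ✓
  (2) -1 < 0 ✓
  (3) 4 > 0 ✓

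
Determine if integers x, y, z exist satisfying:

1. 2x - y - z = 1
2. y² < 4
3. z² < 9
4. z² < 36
Yes

Take x = 1, y = 1, z = 0. Substituting into each constraint:
  (1) 2(1) + (-1) + 0 = 1 ✓
  (2) y² = (1)² = 1, and 1 < 4 ✓
  (3) z² = (0)² = 0, and 0 < 9 ✓
  (4) z² = (0)² = 0, and 0 < 36 ✓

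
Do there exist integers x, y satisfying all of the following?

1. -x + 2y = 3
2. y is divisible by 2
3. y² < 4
Yes

Take x = -3, y = 0. Substituting into each constraint:
  (1) 3 + 2(0) = 3 ✓
  (2) 0 = 2 × 0, remainder 0 ✓
  (3) y² = (0)² = 0, and 0 < 4 ✓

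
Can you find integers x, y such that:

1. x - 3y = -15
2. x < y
Yes

Take x = 0, y = 5. Substituting into each constraint:
  (1) 0 - 3(5) = -15 ✓
  (2) 0 < 5 ✓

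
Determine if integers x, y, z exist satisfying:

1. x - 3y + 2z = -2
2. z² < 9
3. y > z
Yes

Take x = 0, y = 0, z = -1. Substituting into each constraint:
  (1) 0 - 3(0) + 2(-1) = -2 ✓
  (2) z² = (-1)² = 1, and 1 < 9 ✓
  (3) 0 > -1 ✓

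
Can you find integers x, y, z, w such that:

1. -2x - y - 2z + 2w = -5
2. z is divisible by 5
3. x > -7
Yes

Take x = 0, y = 5, z = 0, w = 0. Substituting into each constraint:
  (1) -2(0) + (-5) - 2(0) + 2(0) = -5 ✓
  (2) 0 = 5 × 0, remainder 0 ✓
  (3) 0 > -7 ✓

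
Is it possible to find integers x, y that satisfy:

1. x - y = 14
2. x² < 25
Yes

Take x = 0, y = -14. Substituting into each constraint:
  (1) 0 + 14 = 14 ✓
  (2) x² = (0)² = 0, and 0 < 25 ✓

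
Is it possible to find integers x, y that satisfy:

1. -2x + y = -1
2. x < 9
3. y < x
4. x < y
No

A contradictory subset is {y < x, x < y}. No integer assignment can satisfy these jointly:

  - y < x: bounds one variable relative to another variable
  - x < y: bounds one variable relative to another variable

Direct contradiction: x > y and y > x cannot both hold.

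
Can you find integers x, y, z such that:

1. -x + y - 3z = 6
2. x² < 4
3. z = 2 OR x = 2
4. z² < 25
Yes

Take x = 0, y = 12, z = 2. Substituting into each constraint:
  (1) 0 + 12 - 3(2) = 6 ✓
  (2) x² = (0)² = 0, and 0 < 4 ✓
  (3) z = 2, target 2 ✓ (first branch holds)
  (4) z² = (2)² = 4, and 4 < 25 ✓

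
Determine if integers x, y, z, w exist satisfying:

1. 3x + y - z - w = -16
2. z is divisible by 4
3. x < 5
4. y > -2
Yes

Take x = 0, y = -1, z = 0, w = 15. Substituting into each constraint:
  (1) 3(0) + (-1) + 0 + (-15) = -16 ✓
  (2) 0 = 4 × 0, remainder 0 ✓
  (3) 0 < 5 ✓
  (4) -1 > -2 ✓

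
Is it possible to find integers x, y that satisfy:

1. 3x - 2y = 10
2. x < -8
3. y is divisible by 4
Yes

Take x = -10, y = -20. Substituting into each constraint:
  (1) 3(-10) - 2(-20) = 10 ✓
  (2) -10 < -8 ✓
  (3) -20 = 4 × -5, remainder 0 ✓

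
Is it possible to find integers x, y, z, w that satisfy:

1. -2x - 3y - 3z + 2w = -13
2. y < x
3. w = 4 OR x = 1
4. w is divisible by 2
Yes

Take x = 0, y = -1, z = 8, w = 4. Substituting into each constraint:
  (1) -2(0) - 3(-1) - 3(8) + 2(4) = -13 ✓
  (2) -1 < 0 ✓
  (3) w = 4, target 4 ✓ (first branch holds)
  (4) 4 = 2 × 2, remainder 0 ✓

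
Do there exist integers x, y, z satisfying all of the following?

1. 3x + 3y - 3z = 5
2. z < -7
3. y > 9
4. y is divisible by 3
No

Even the single constraint (3x + 3y - 3z = 5) is infeasible over the integers.

  - 3x + 3y - 3z = 5: every term on the left is divisible by 3, so the LHS ≡ 0 (mod 3), but the RHS 5 is not — no integer solution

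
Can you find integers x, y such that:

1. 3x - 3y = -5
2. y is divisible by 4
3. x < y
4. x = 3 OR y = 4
No

Even the single constraint (3x - 3y = -5) is infeasible over the integers.

  - 3x - 3y = -5: every term on the left is divisible by 3, so the LHS ≡ 0 (mod 3), but the RHS -5 is not — no integer solution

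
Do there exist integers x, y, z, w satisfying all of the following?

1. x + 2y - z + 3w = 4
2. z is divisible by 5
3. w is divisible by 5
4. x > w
Yes

Take x = 2, y = 1, z = 0, w = 0. Substituting into each constraint:
  (1) 2 + 2(1) + 0 + 3(0) = 4 ✓
  (2) 0 = 5 × 0, remainder 0 ✓
  (3) 0 = 5 × 0, remainder 0 ✓
  (4) 2 > 0 ✓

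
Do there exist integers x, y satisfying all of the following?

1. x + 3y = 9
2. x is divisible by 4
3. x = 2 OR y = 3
Yes

Take x = 0, y = 3. Substituting into each constraint:
  (1) 0 + 3(3) = 9 ✓
  (2) 0 = 4 × 0, remainder 0 ✓
  (3) y = 3, target 3 ✓ (second branch holds)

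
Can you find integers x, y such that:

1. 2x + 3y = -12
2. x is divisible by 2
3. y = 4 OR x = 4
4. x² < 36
No

A contradictory subset is {2x + 3y = -12, y = 4 OR x = 4, x² < 36}. No integer assignment can satisfy these jointly:

  - 2x + 3y = -12: is a linear equation tying the variables together
  - y = 4 OR x = 4: forces a choice: either y = 4 or x = 4
  - x² < 36: restricts x to |x| ≤ 5

Split on the disjunction (y = 4 OR x = 4):
  • If y = 4: the equation forces x = -12, but x² < 36 requires |x| ≤ 5.
  • If x = 4: with x = 4, every remaining term of the linear equation is divisible by 3, so the left side is ≡ 0 (mod 3); but the right side -20 ≡ 1 (mod 3). No integers can satisfy it.
Both branches are infeasible, so the system has no integer solution.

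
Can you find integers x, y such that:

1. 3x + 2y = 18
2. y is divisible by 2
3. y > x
Yes

Take x = 2, y = 6. Substituting into each constraint:
  (1) 3(2) + 2(6) = 18 ✓
  (2) 6 = 2 × 3, remainder 0 ✓
  (3) 6 > 2 ✓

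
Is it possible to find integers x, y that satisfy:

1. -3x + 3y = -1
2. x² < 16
No

Even the single constraint (-3x + 3y = -1) is infeasible over the integers.

  - -3x + 3y = -1: every term on the left is divisible by 3, so the LHS ≡ 0 (mod 3), but the RHS -1 is not — no integer solution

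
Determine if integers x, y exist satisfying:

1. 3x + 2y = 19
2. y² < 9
Yes

Take x = 5, y = 2. Substituting into each constraint:
  (1) 3(5) + 2(2) = 19 ✓
  (2) y² = (2)² = 4, and 4 < 9 ✓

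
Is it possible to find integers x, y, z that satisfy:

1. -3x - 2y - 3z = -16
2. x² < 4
Yes

Take x = 0, y = 2, z = 4. Substituting into each constraint:
  (1) -3(0) - 2(2) - 3(4) = -16 ✓
  (2) x² = (0)² = 0, and 0 < 4 ✓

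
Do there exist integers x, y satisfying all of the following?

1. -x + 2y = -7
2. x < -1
Yes

Take x = -3, y = -5. Substituting into each constraint:
  (1) 3 + 2(-5) = -7 ✓
  (2) -3 < -1 ✓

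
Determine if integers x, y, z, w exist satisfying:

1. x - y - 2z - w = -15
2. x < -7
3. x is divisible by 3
Yes

Take x = -9, y = 0, z = 3, w = 0. Substituting into each constraint:
  (1) (-9) + 0 - 2(3) + 0 = -15 ✓
  (2) -9 < -7 ✓
  (3) -9 = 3 × -3, remainder 0 ✓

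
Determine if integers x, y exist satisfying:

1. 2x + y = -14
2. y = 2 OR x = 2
Yes

Take x = -8, y = 2. Substituting into each constraint:
  (1) 2(-8) + 2 = -14 ✓
  (2) y = 2, target 2 ✓ (first branch holds)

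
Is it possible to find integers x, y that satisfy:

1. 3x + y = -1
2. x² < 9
Yes

Take x = -1, y = 2. Substituting into each constraint:
  (1) 3(-1) + 2 = -1 ✓
  (2) x² = (-1)² = 1, and 1 < 9 ✓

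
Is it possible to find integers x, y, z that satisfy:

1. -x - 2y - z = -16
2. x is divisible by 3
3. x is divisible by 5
Yes

Take x = 0, y = 8, z = 0. Substituting into each constraint:
  (1) 0 - 2(8) + 0 = -16 ✓
  (2) 0 = 3 × 0, remainder 0 ✓
  (3) 0 = 5 × 0, remainder 0 ✓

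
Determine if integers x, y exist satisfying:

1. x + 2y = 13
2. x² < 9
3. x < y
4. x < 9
Yes

Take x = 1, y = 6. Substituting into each constraint:
  (1) 1 + 2(6) = 13 ✓
  (2) x² = (1)² = 1, and 1 < 9 ✓
  (3) 1 < 6 ✓
  (4) 1 < 9 ✓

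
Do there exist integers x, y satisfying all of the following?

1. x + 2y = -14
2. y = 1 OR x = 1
Yes

Take x = -16, y = 1. Substituting into each constraint:
  (1) (-16) + 2(1) = -14 ✓
  (2) y = 1, target 1 ✓ (first branch holds)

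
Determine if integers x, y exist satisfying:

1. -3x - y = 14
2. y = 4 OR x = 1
Yes

Take x = 1, y = -17. Substituting into each constraint:
  (1) -3(1) + 17 = 14 ✓
  (2) x = 1, target 1 ✓ (second branch holds)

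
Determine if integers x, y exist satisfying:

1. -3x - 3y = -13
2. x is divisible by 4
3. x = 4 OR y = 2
No

Even the single constraint (-3x - 3y = -13) is infeasible over the integers.

  - -3x - 3y = -13: every term on the left is divisible by 3, so the LHS ≡ 0 (mod 3), but the RHS -13 is not — no integer solution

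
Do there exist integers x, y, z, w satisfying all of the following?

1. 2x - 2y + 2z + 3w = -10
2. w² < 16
Yes

Take x = 0, y = 2, z = 0, w = -2. Substituting into each constraint:
  (1) 2(0) - 2(2) + 2(0) + 3(-2) = -10 ✓
  (2) w² = (-2)² = 4, and 4 < 16 ✓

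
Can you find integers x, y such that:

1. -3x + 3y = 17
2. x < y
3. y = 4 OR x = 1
No

Even the single constraint (-3x + 3y = 17) is infeasible over the integers.

  - -3x + 3y = 17: every term on the left is divisible by 3, so the LHS ≡ 0 (mod 3), but the RHS 17 is not — no integer solution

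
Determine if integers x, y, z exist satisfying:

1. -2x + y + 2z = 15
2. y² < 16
Yes

Take x = 0, y = 1, z = 7. Substituting into each constraint:
  (1) -2(0) + 1 + 2(7) = 15 ✓
  (2) y² = (1)² = 1, and 1 < 16 ✓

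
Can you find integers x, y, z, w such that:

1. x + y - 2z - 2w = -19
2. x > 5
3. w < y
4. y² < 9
Yes

Take x = 6, y = 1, z = 13, w = 0. Substituting into each constraint:
  (1) 6 + 1 - 2(13) - 2(0) = -19 ✓
  (2) 6 > 5 ✓
  (3) 0 < 1 ✓
  (4) y² = (1)² = 1, and 1 < 9 ✓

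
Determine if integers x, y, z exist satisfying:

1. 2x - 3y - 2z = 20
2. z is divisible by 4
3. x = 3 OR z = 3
Yes

Take x = 3, y = -10, z = 8. Substituting into each constraint:
  (1) 2(3) - 3(-10) - 2(8) = 20 ✓
  (2) 8 = 4 × 2, remainder 0 ✓
  (3) x = 3, target 3 ✓ (first branch holds)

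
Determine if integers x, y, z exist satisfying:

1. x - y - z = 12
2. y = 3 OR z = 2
Yes

Take x = 0, y = -14, z = 2. Substituting into each constraint:
  (1) 0 + 14 + (-2) = 12 ✓
  (2) z = 2, target 2 ✓ (second branch holds)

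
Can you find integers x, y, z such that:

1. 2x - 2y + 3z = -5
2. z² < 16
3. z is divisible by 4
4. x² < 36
No

A contradictory subset is {2x - 2y + 3z = -5, z is divisible by 4}. No integer assignment can satisfy these jointly:

  - 2x - 2y + 3z = -5: is a linear equation tying the variables together
  - z is divisible by 4: restricts z to multiples of 4

Modular obstruction: writing z = 4z', every remaining term of the linear equation is divisible by 2, so the left side is ≡ 0 (mod 2); but the right side -5 ≡ 1 (mod 2). No integers can satisfy it.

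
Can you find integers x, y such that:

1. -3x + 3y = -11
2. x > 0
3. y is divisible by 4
No

Even the single constraint (-3x + 3y = -11) is infeasible over the integers.

  - -3x + 3y = -11: every term on the left is divisible by 3, so the LHS ≡ 0 (mod 3), but the RHS -11 is not — no integer solution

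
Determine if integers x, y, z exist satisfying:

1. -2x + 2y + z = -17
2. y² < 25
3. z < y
Yes

Take x = 11, y = 2, z = 1. Substituting into each constraint:
  (1) -2(11) + 2(2) + 1 = -17 ✓
  (2) y² = (2)² = 4, and 4 < 25 ✓
  (3) 1 < 2 ✓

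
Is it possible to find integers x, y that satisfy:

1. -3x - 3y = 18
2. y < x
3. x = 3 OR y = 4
Yes

Take x = 3, y = -9. Substituting into each constraint:
  (1) -3(3) - 3(-9) = 18 ✓
  (2) -9 < 3 ✓
  (3) x = 3, target 3 ✓ (first branch holds)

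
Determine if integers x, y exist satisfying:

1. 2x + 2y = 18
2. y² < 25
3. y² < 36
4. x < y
No

A contradictory subset is {2x + 2y = 18, y² < 25, x < y}. No integer assignment can satisfy these jointly:

  - 2x + 2y = 18: is a linear equation tying the variables together
  - y² < 25: restricts y to |y| ≤ 4
  - x < y: bounds one variable relative to another variable

Propagating the comparison: x < y and y ≤ 4 give x ≤ 3. Range argument: with x ∈ [−∞, 3], y ∈ [-4, 4], the left side of the equation is at most 14, but the right side is 18 > 14. No integer solution exists.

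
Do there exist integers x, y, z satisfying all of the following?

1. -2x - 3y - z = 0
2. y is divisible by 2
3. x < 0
Yes

Take x = -1, y = 0, z = 2. Substituting into each constraint:
  (1) -2(-1) - 3(0) + (-2) = 0 ✓
  (2) 0 = 2 × 0, remainder 0 ✓
  (3) -1 < 0 ✓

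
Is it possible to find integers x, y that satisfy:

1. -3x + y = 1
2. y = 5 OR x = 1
Yes

Take x = 1, y = 4. Substituting into each constraint:
  (1) -3(1) + 4 = 1 ✓
  (2) x = 1, target 1 ✓ (second branch holds)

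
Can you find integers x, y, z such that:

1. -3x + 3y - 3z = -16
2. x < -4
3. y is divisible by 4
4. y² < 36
No

Even the single constraint (-3x + 3y - 3z = -16) is infeasible over the integers.

  - -3x + 3y - 3z = -16: every term on the left is divisible by 3, so the LHS ≡ 0 (mod 3), but the RHS -16 is not — no integer solution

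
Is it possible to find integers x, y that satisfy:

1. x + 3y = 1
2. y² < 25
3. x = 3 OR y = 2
Yes

Take x = -5, y = 2. Substituting into each constraint:
  (1) (-5) + 3(2) = 1 ✓
  (2) y² = (2)² = 4, and 4 < 25 ✓
  (3) y = 2, target 2 ✓ (second branch holds)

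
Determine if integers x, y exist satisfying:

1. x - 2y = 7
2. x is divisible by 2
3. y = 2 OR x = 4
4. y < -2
No

A contradictory subset is {x - 2y = 7, y = 2 OR x = 4, y < -2}. No integer assignment can satisfy these jointly:

  - x - 2y = 7: is a linear equation tying the variables together
  - y = 2 OR x = 4: forces a choice: either y = 2 or x = 4
  - y < -2: bounds one variable relative to a constant

Split on the disjunction (y = 2 OR x = 4):
  • If y = 2: this contradicts the bound y ≤ -3.
  • If x = 4: with x = 4, every remaining term of the linear equation is divisible by 2, so the left side is ≡ 0 (mod 2); but the right side 3 ≡ 1 (mod 2). No integers can satisfy it.
Both branches are infeasible, so the system has no integer solution.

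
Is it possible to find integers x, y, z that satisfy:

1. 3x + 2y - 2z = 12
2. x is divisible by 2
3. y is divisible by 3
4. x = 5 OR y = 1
No

A contradictory subset is {3x + 2y - 2z = 12, y is divisible by 3, x = 5 OR y = 1}. No integer assignment can satisfy these jointly:

  - 3x + 2y - 2z = 12: is a linear equation tying the variables together
  - y is divisible by 3: restricts y to multiples of 3
  - x = 5 OR y = 1: forces a choice: either x = 5 or y = 1

Split on the disjunction (x = 5 OR y = 1):
  • If x = 5: with x = 5, writing y = 3y', every remaining term of the linear equation is divisible by 2, so the left side is ≡ 0 (mod 2); but the right side -3 ≡ 1 (mod 2). No integers can satisfy it.
  • If y = 1: this contradicts the divisibility constraint — 1 is not a multiple of 3.
Both branches are infeasible, so the system has no integer solution.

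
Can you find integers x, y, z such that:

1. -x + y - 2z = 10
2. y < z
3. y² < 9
Yes

Take x = -12, y = 0, z = 1. Substituting into each constraint:
  (1) 12 + 0 - 2(1) = 10 ✓
  (2) 0 < 1 ✓
  (3) y² = (0)² = 0, and 0 < 9 ✓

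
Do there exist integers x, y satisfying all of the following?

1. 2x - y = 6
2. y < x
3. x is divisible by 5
Yes

Take x = 0, y = -6. Substituting into each constraint:
  (1) 2(0) + 6 = 6 ✓
  (2) -6 < 0 ✓
  (3) 0 = 5 × 0, remainder 0 ✓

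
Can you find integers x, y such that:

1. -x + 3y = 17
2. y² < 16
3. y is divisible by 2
Yes

Take x = -17, y = 0. Substituting into each constraint:
  (1) 17 + 3(0) = 17 ✓
  (2) y² = (0)² = 0, and 0 < 16 ✓
  (3) 0 = 2 × 0, remainder 0 ✓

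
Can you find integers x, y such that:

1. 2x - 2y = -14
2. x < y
Yes

Take x = -7, y = 0. Substituting into each constraint:
  (1) 2(-7) - 2(0) = -14 ✓
  (2) -7 < 0 ✓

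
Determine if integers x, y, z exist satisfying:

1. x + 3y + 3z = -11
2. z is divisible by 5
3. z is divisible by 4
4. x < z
Yes

Take x = -2, y = -3, z = 0. Substituting into each constraint:
  (1) (-2) + 3(-3) + 3(0) = -11 ✓
  (2) 0 = 5 × 0, remainder 0 ✓
  (3) 0 = 4 × 0, remainder 0 ✓
  (4) -2 < 0 ✓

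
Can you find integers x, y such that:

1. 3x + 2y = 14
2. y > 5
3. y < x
No

The full constraint system is jointly infeasible over the integers. Each constraint and what it forces:

  - 3x + 2y = 14: is a linear equation tying the variables together
  - y > 5: bounds one variable relative to a constant
  - y < x: bounds one variable relative to another variable

Propagating the comparison: x > y and y ≥ 6 give x ≥ 7. Range argument: with x ∈ [7, ∞], y ∈ [6, ∞], the left side of the equation is at least 33, but the right side is 14 < 33. No integer solution exists.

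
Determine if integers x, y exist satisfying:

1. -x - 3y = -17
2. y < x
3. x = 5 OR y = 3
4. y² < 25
Yes

Take x = 8, y = 3. Substituting into each constraint:
  (1) (-8) - 3(3) = -17 ✓
  (2) 3 < 8 ✓
  (3) y = 3, target 3 ✓ (second branch holds)
  (4) y² = (3)² = 9, and 9 < 25 ✓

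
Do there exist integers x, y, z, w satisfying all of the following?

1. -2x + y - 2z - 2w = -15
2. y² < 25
Yes

Take x = 8, y = 1, z = 0, w = 0. Substituting into each constraint:
  (1) -2(8) + 1 - 2(0) - 2(0) = -15 ✓
  (2) y² = (1)² = 1, and 1 < 25 ✓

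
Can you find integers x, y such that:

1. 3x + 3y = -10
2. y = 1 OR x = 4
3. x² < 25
No

Even the single constraint (3x + 3y = -10) is infeasible over the integers.

  - 3x + 3y = -10: every term on the left is divisible by 3, so the LHS ≡ 0 (mod 3), but the RHS -10 is not — no integer solution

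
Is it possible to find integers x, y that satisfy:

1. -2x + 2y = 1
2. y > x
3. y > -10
No

Even the single constraint (-2x + 2y = 1) is infeasible over the integers.

  - -2x + 2y = 1: every term on the left is divisible by 2, so the LHS ≡ 0 (mod 2), but the RHS 1 is not — no integer solution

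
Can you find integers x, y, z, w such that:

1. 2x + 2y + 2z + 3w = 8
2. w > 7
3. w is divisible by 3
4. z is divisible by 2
Yes

Take x = -14, y = 0, z = 0, w = 12. Substituting into each constraint:
  (1) 2(-14) + 2(0) + 2(0) + 3(12) = 8 ✓
  (2) 12 > 7 ✓
  (3) 12 = 3 × 4, remainder 0 ✓
  (4) 0 = 2 × 0, remainder 0 ✓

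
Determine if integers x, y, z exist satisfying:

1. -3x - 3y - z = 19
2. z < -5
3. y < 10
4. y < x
Yes

Take x = 0, y = -1, z = -16. Substituting into each constraint:
  (1) -3(0) - 3(-1) + 16 = 19 ✓
  (2) -16 < -5 ✓
  (3) -1 < 10 ✓
  (4) -1 < 0 ✓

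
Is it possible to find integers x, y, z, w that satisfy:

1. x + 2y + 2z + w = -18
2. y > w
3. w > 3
Yes

Take x = -32, y = 5, z = 0, w = 4. Substituting into each constraint:
  (1) (-32) + 2(5) + 2(0) + 4 = -18 ✓
  (2) 5 > 4 ✓
  (3) 4 > 3 ✓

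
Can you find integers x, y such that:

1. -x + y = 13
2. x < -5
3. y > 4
Yes

Take x = -8, y = 5. Substituting into each constraint:
  (1) 8 + 5 = 13 ✓
  (2) -8 < -5 ✓
  (3) 5 > 4 ✓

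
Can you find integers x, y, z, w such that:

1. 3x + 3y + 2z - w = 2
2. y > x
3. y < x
No

A contradictory subset is {y > x, y < x}. No integer assignment can satisfy these jointly:

  - y > x: bounds one variable relative to another variable
  - y < x: bounds one variable relative to another variable

Direct contradiction: y > x and x > y cannot both hold.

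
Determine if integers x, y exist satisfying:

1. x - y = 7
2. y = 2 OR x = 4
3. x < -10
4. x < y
No

A contradictory subset is {x - y = 7, x < y}. No integer assignment can satisfy these jointly:

  - x - y = 7: is a linear equation tying the variables together
  - x < y: bounds one variable relative to another variable

From the equation, x − y = 7, i.e. y − x = -7; but y > x requires y − x ≥ 1. Contradiction.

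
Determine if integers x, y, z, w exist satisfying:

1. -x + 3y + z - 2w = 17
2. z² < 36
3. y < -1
Yes

Take x = -23, y = -2, z = 0, w = 0. Substituting into each constraint:
  (1) 23 + 3(-2) + 0 - 2(0) = 17 ✓
  (2) z² = (0)² = 0, and 0 < 36 ✓
  (3) -2 < -1 ✓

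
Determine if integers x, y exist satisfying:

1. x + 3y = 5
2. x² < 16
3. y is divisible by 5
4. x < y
No

The full constraint system is jointly infeasible over the integers. Each constraint and what it forces:

  - x + 3y = 5: is a linear equation tying the variables together
  - x² < 16: restricts x to |x| ≤ 3
  - y is divisible by 5: restricts y to multiples of 5
  - x < y: bounds one variable relative to another variable

The bounds confine x to {-3, -2, -1, 0, 1, 2, 3}. For each value, substitute into the equation:
  • x = -3: the equation gives 3y = 8, so y would not be an integer.
  • x = -2: the equation gives 3y = 7, so y would not be an integer.
  • x = -1: the equation forces y = 2, but 5 does not divide 2.
  • x = 0: the equation gives 3y = 5, so y would not be an integer.
  • x = 1: the equation gives 3y = 4, so y would not be an integer.
  • x = 2: the equation forces y = 1, but 5 does not divide 1.
  • x = 3: the equation gives 3y = 2, so y would not be an integer.
Every case fails, so no integer solution exists.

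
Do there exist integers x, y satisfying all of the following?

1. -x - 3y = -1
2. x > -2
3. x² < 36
Yes

Take x = 1, y = 0. Substituting into each constraint:
  (1) (-1) - 3(0) = -1 ✓
  (2) 1 > -2 ✓
  (3) x² = (1)² = 1, and 1 < 36 ✓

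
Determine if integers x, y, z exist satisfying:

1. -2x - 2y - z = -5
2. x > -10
Yes

Take x = 2, y = 0, z = 1. Substituting into each constraint:
  (1) -2(2) - 2(0) + (-1) = -5 ✓
  (2) 2 > -10 ✓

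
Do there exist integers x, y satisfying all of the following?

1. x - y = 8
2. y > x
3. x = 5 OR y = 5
No

A contradictory subset is {x - y = 8, y > x}. No integer assignment can satisfy these jointly:

  - x - y = 8: is a linear equation tying the variables together
  - y > x: bounds one variable relative to another variable

From the equation, x − y = 8, i.e. y − x = -8; but y > x requires y − x ≥ 1. Contradiction.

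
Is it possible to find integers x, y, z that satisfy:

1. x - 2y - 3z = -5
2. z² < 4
Yes

Take x = 1, y = 3, z = 0. Substituting into each constraint:
  (1) 1 - 2(3) - 3(0) = -5 ✓
  (2) z² = (0)² = 0, and 0 < 4 ✓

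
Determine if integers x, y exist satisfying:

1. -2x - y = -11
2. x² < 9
Yes

Take x = 0, y = 11. Substituting into each constraint:
  (1) -2(0) + (-11) = -11 ✓
  (2) x² = (0)² = 0, and 0 < 9 ✓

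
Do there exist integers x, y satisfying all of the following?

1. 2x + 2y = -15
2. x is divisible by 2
No

Even the single constraint (2x + 2y = -15) is infeasible over the integers.

  - 2x + 2y = -15: every term on the left is divisible by 2, so the LHS ≡ 0 (mod 2), but the RHS -15 is not — no integer solution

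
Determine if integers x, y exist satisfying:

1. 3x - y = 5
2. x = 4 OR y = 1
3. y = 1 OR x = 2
Yes

Take x = 2, y = 1. Substituting into each constraint:
  (1) 3(2) + (-1) = 5 ✓
  (2) y = 1, target 1 ✓ (second branch holds)
  (3) y = 1, target 1 ✓ (first branch holds)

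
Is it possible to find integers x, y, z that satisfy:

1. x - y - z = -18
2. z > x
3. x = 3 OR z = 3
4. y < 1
Yes

Take x = -15, y = 0, z = 3. Substituting into each constraint:
  (1) (-15) + 0 + (-3) = -18 ✓
  (2) 3 > -15 ✓
  (3) z = 3, target 3 ✓ (second branch holds)
  (4) 0 < 1 ✓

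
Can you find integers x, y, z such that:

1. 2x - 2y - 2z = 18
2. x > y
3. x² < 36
Yes

Take x = 0, y = -1, z = -8. Substituting into each constraint:
  (1) 2(0) - 2(-1) - 2(-8) = 18 ✓
  (2) 0 > -1 ✓
  (3) x² = (0)² = 0, and 0 < 36 ✓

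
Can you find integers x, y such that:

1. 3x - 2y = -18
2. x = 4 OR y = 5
Yes

Take x = 4, y = 15. Substituting into each constraint:
  (1) 3(4) - 2(15) = -18 ✓
  (2) x = 4, target 4 ✓ (first branch holds)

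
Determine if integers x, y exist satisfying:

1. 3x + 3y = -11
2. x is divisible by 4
No

Even the single constraint (3x + 3y = -11) is infeasible over the integers.

  - 3x + 3y = -11: every term on the left is divisible by 3, so the LHS ≡ 0 (mod 3), but the RHS -11 is not — no integer solution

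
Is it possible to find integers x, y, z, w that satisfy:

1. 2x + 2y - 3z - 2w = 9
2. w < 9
Yes

Take x = 6, y = 0, z = 1, w = 0. Substituting into each constraint:
  (1) 2(6) + 2(0) - 3(1) - 2(0) = 9 ✓
  (2) 0 < 9 ✓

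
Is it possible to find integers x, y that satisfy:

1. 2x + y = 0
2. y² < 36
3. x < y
Yes

Take x = -1, y = 2. Substituting into each constraint:
  (1) 2(-1) + 2 = 0 ✓
  (2) y² = (2)² = 4, and 4 < 36 ✓
  (3) -1 < 2 ✓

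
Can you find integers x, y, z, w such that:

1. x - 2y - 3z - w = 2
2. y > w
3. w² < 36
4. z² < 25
Yes

Take x = 1, y = 0, z = 0, w = -1. Substituting into each constraint:
  (1) 1 - 2(0) - 3(0) + 1 = 2 ✓
  (2) 0 > -1 ✓
  (3) w² = (-1)² = 1, and 1 < 36 ✓
  (4) z² = (0)² = 0, and 0 < 25 ✓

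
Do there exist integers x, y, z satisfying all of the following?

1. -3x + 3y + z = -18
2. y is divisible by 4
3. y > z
Yes

Take x = 5, y = 0, z = -3. Substituting into each constraint:
  (1) -3(5) + 3(0) + (-3) = -18 ✓
  (2) 0 = 4 × 0, remainder 0 ✓
  (3) 0 > -3 ✓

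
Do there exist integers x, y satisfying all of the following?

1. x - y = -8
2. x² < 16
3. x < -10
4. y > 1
No

A contradictory subset is {x - y = -8, x < -10, y > 1}. No integer assignment can satisfy these jointly:

  - x - y = -8: is a linear equation tying the variables together
  - x < -10: bounds one variable relative to a constant
  - y > 1: bounds one variable relative to a constant

Range argument: with x ∈ [−∞, -11], y ∈ [2, ∞], the left side of the equation is at most -13, but the right side is -8 > -13. No integer solution exists.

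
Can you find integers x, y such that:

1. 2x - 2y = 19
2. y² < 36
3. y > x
No

Even the single constraint (2x - 2y = 19) is infeasible over the integers.

  - 2x - 2y = 19: every term on the left is divisible by 2, so the LHS ≡ 0 (mod 2), but the RHS 19 is not — no integer solution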